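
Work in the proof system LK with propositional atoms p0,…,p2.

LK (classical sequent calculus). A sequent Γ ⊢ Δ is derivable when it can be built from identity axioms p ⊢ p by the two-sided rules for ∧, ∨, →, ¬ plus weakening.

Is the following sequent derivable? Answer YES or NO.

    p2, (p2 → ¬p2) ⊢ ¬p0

Proof tree:
[→L] p2, (p2 → ¬p2) ⊢ ¬p0
  [Ax] p2 ⊢ p2
  [¬R] p2, ¬p2 ⊢ ¬p0
    [¬L] p2, p0, ¬p2 ⊢ 
      [WL] p2, p0 ⊢ p2
        [Ax] p2 ⊢ p2

Result: YES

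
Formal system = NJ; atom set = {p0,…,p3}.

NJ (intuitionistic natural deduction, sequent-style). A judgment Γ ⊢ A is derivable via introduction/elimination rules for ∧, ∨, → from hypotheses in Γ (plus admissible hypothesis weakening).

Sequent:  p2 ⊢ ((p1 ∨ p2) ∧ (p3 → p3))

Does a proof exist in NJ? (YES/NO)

Derivation trace:
[∧I] p2 ⊢ ((p1 ∨ p2) ∧ (p3 → p3))
  [∨I₂] p2 ⊢ (p1 ∨ p2)
    [Ax] p2 ⊢ p2
  [→I]  ⊢ (p3 → p3)
    [Ax] p3 ⊢ p3

Result: YES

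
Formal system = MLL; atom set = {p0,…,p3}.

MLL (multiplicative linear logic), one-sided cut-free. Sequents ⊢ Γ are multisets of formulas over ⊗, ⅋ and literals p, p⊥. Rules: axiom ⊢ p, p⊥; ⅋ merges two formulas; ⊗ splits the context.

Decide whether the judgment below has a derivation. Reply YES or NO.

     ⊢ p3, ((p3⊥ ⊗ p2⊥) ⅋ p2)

Derivation trace:
[⅋]  ⊢ p3, ((p3⊥ ⊗ p2⊥) ⅋ p2)
  [⊗]  ⊢ p3, p2, (p3⊥ ⊗ p2⊥)
    [Ax]  ⊢ p3, p3⊥
    [Ax]  ⊢ p2, p2⊥

Result: YES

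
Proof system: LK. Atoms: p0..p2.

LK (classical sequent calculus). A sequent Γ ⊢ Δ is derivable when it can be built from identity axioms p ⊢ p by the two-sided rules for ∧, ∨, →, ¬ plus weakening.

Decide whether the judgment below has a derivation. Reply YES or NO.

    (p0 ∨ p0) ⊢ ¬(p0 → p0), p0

Derivation (root first):
[∨L] (p0 ∨ p0) ⊢ ¬(p0 → p0), p0
  [¬R] p0 ⊢ p0, ¬(p0 → p0)
    [→L] p0, (p0 → p0) ⊢ p0
      [Ax] p0 ⊢ p0
      [Ax] p0 ⊢ p0
  [Ax] p0 ⊢ p0

Result: YES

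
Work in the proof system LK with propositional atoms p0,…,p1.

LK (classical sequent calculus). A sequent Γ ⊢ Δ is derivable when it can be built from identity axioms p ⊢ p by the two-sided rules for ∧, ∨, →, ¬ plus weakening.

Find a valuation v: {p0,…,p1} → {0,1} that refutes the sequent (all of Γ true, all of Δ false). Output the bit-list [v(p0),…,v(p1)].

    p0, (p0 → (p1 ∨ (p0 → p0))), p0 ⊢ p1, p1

Truth-table refutation:
  v=00: Γ:[p0=F, (p0 → (p1 ∨ (p0 → p0)))=T, p0=F] Δ:[p1=F, p1=F] refutes=False
  v=01: Γ:[p0=F, (p0 → (p1 ∨ (p0 → p0)))=T, p0=F] Δ:[p1=T, p1=T] refutes=False
  v=10: Γ:[p0=T, (p0 → (p1 ∨ (p0 → p0)))=T, p0=T] Δ:[p1=F, p1=F] refutes=True  ← countermodel

Result: [1, 0]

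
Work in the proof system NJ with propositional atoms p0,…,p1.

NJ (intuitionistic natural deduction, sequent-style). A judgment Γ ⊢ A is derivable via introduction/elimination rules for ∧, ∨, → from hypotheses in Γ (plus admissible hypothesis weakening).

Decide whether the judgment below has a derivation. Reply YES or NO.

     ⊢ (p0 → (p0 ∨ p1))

Derivation (root first):
[→I]  ⊢ (p0 → (p0 ∨ p1))
  [∨I₁] p0 ⊢ (p0 ∨ p1)
    [Ax] p0 ⊢ p0

Result: YES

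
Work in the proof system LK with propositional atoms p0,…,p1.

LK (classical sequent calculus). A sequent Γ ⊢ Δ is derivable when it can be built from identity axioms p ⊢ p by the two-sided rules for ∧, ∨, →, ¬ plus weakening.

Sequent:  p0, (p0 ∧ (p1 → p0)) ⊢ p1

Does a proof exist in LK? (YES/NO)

Truth-table refutation:
  v=00: Γ:[p0=F, (p0 ∧ (p1 → p0))=F] Δ:[p1=F] refutes=False
  v=01: Γ:[p0=F, (p0 ∧ (p1 → p0))=F] Δ:[p1=T] refutes=False
  v=10: Γ:[p0=T, (p0 ∧ (p1 → p0))=T] Δ:[p1=F] refutes=True  ← countermodel

Result: NO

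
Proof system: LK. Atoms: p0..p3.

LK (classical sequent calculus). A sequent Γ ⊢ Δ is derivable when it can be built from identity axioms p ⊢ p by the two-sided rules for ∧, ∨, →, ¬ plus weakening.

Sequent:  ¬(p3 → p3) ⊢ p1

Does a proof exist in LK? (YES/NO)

Derivation trace:
[WR] ¬(p3 → p3) ⊢ p1
  [¬L] ¬(p3 → p3) ⊢ 
    [→R]  ⊢ (p3 → p3)
      [Ax] p3 ⊢ p3

Result: YES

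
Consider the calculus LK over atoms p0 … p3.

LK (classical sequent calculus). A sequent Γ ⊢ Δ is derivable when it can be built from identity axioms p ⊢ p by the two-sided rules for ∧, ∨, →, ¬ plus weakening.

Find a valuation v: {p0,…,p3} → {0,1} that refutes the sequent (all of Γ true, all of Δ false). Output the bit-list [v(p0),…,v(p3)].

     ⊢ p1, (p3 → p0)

Enumerate valuations to refute Γ ⊢ Δ:
  v=0000: Γ:[] Δ:[p1=F, (p3 → p0)=T] refutes=False
  v=0001: Γ:[] Δ:[p1=F, (p3 → p0)=F] refutes=True  ← countermodel

Result: [0, 0, 0, 1]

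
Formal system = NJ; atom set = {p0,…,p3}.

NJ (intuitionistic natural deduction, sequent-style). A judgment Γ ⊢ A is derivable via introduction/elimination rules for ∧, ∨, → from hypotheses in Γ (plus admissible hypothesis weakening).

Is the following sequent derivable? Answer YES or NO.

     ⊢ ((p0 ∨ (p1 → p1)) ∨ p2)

Derivation (root first):
[∨I₁]  ⊢ ((p0 ∨ (p1 → p1)) ∨ p2)
  [∨I₂]  ⊢ (p0 ∨ (p1 → p1))
    [→I]  ⊢ (p1 → p1)
      [Ax] p1 ⊢ p1

Result: YES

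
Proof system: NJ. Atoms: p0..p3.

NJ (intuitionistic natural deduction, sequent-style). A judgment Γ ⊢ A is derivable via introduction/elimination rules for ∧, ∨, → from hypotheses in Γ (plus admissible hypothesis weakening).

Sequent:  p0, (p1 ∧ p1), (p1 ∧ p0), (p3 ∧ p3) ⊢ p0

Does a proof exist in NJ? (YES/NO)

Derivation trace:
[Wk] p0, (p1 ∧ p1), (p1 ∧ p0), (p3 ∧ p3) ⊢ p0
  [Wk] p0, (p1 ∧ p1), (p1 ∧ p0) ⊢ p0
    [Wk] p0, (p1 ∧ p1) ⊢ p0
      [Ax] p0 ⊢ p0

Result: YES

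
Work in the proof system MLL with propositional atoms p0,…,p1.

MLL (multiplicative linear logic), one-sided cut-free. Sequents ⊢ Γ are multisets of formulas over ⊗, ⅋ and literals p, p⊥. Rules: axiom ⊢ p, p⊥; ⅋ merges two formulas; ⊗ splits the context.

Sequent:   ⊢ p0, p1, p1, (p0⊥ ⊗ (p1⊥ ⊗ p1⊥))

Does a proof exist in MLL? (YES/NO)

Derivation trace:
[⊗]  ⊢ p0, p1, p1, (p0⊥ ⊗ (p1⊥ ⊗ p1⊥))
  [Ax]  ⊢ p0, p0⊥
  [⊗]  ⊢ p1, p1, (p1⊥ ⊗ p1⊥)
    [Ax]  ⊢ p1, p1⊥
    [Ax]  ⊢ p1, p1⊥

Result: YES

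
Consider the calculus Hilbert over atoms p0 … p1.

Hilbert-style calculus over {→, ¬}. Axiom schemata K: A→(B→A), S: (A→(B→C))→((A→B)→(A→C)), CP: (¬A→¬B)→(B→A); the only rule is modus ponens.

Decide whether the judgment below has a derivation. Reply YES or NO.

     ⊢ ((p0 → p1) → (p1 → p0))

Enumerate valuations to refute Γ ⊢ Δ:
  v=00: Γ:[] Δ:[((p0 → p1) → (p1 → p0))=T] refutes=False
  v=01: Γ:[] Δ:[((p0 → p1) → (p1 → p0))=F] refutes=True  ← countermodel

Result: NO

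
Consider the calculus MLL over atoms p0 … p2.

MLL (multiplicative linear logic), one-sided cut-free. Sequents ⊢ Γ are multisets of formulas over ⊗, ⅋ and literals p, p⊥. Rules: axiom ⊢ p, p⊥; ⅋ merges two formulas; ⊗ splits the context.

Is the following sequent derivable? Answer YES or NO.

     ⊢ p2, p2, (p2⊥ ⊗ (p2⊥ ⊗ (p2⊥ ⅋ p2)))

Derivation trace:
[⊗]  ⊢ p2, p2, (p2⊥ ⊗ (p2⊥ ⊗ (p2⊥ ⅋ p2)))
  [Ax]  ⊢ p2, p2⊥
  [⊗]  ⊢ p2, (p2⊥ ⊗ (p2⊥ ⅋ p2))
    [Ax]  ⊢ p2, p2⊥
    [⅋]  ⊢ (p2⊥ ⅋ p2)
      [Ax]  ⊢ p2, p2⊥

Result: YES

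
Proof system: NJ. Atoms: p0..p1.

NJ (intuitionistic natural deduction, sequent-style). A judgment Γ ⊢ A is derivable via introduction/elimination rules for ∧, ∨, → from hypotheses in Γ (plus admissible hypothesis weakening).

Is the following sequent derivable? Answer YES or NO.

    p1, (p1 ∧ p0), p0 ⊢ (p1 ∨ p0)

Derivation trace:
[Wk] p1, (p1 ∧ p0), p0 ⊢ (p1 ∨ p0)
  [∨I₁] p1, (p1 ∧ p0) ⊢ (p1 ∨ p0)
    [Wk] p1, (p1 ∧ p0) ⊢ p1
      [Ax] p1 ⊢ p1

Result: YES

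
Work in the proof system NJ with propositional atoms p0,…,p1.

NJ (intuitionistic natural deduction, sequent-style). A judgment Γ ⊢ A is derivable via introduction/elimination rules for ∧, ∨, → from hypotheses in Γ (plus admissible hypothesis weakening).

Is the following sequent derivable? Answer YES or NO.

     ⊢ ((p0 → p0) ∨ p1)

Derivation (root first):
[∨I₁]  ⊢ ((p0 → p0) ∨ p1)
  [→I]  ⊢ (p0 → p0)
    [Ax] p0 ⊢ p0

Result: YES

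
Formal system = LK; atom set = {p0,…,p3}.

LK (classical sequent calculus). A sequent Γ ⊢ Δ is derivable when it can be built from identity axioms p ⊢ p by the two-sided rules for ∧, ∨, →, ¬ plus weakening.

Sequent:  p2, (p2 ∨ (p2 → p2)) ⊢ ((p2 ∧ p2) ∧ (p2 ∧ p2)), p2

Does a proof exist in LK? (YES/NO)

Derivation (root first):
[∨L] p2, (p2 ∨ (p2 → p2)) ⊢ ((p2 ∧ p2) ∧ (p2 ∧ p2)), p2
  [Ax] p2 ⊢ p2
  [→L] p2, (p2 → p2) ⊢ ((p2 ∧ p2) ∧ (p2 ∧ p2))
    [Ax] p2 ⊢ p2
    [∧R] p2 ⊢ ((p2 ∧ p2) ∧ (p2 ∧ p2))
      [∧R] p2 ⊢ (p2 ∧ p2)
        [Ax] p2 ⊢ p2
        [Ax] p2 ⊢ p2
      [∧R] p2 ⊢ (p2 ∧ p2)
        [Ax] p2 ⊢ p2
        [Ax] p2 ⊢ p2

Result: YES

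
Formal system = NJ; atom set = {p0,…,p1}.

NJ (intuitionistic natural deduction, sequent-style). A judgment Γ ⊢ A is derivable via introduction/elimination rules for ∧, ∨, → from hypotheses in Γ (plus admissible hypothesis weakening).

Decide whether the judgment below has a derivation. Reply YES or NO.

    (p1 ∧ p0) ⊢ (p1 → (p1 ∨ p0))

Derivation trace:
[Wk] (p1 ∧ p0) ⊢ (p1 → (p1 ∨ p0))
  [→I]  ⊢ (p1 → (p1 ∨ p0))
    [∨I₁] p1 ⊢ (p1 ∨ p0)
      [Ax] p1 ⊢ p1

Result: YES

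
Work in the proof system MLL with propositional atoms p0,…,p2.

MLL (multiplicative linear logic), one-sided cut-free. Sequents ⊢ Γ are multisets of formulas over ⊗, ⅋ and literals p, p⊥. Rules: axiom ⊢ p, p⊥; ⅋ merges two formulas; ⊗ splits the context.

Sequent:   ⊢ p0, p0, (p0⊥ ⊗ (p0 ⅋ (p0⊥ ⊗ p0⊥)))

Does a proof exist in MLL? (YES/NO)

Derivation (root first):
[⊗]  ⊢ p0, p0, (p0⊥ ⊗ (p0 ⅋ (p0⊥ ⊗ p0⊥)))
  [Ax]  ⊢ p0, p0⊥
  [⅋]  ⊢ p0, (p0 ⅋ (p0⊥ ⊗ p0⊥))
    [⊗]  ⊢ p0, p0, (p0⊥ ⊗ p0⊥)
      [Ax]  ⊢ p0, p0⊥
      [Ax]  ⊢ p0, p0⊥

Result: YES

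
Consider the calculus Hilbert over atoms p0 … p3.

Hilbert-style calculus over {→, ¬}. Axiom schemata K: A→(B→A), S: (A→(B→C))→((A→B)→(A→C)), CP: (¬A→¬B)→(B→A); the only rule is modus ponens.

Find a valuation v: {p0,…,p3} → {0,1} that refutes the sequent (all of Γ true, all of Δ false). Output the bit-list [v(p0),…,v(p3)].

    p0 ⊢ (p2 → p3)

Enumerate valuations to refute Γ ⊢ Δ:
  v=0000: Γ:[p0=F] Δ:[(p2 → p3)=T] refutes=False
  v=0001: Γ:[p0=F] Δ:[(p2 → p3)=T] refutes=False
  v=0010: Γ:[p0=F] Δ:[(p2 → p3)=F] refutes=False
  v=0011: Γ:[p0=F] Δ:[(p2 → p3)=T] refutes=False
  v=0100: Γ:[p0=F] Δ:[(p2 → p3)=T] refutes=False
  v=0101: Γ:[p0=F] Δ:[(p2 → p3)=T] refutes=False
  v=0110: Γ:[p0=F] Δ:[(p2 → p3)=F] refutes=False
  v=0111: Γ:[p0=F] Δ:[(p2 → p3)=T] refutes=False
  v=1000: Γ:[p0=T] Δ:[(p2 → p3)=T] refutes=False
  v=1001: Γ:[p0=T] Δ:[(p2 → p3)=T] refutes=False
  v=1010: Γ:[p0=T] Δ:[(p2 → p3)=F] refutes=True  ← countermodel

Result: [1, 0, 1, 0]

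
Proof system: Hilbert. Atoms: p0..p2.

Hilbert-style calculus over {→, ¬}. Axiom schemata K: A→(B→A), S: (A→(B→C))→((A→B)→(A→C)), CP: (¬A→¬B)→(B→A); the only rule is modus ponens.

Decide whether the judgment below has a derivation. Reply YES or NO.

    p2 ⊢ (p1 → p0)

Truth-table refutation:
  v=000: Γ:[p2=F] Δ:[(p1 → p0)=T] refutes=False
  v=001: Γ:[p2=T] Δ:[(p1 → p0)=T] refutes=False
  v=010: Γ:[p2=F] Δ:[(p1 → p0)=F] refutes=False
  v=011: Γ:[p2=T] Δ:[(p1 → p0)=F] refutes=True  ← countermodel

Result: NO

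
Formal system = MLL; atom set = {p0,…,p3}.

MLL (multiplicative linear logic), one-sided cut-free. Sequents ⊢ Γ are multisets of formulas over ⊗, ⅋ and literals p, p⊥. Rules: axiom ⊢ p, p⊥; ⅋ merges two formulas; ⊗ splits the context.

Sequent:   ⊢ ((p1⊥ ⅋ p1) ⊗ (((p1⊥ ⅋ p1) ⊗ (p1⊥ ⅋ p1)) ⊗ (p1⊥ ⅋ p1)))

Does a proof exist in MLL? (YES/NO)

Derivation (root first):
[⊗]  ⊢ ((p1⊥ ⅋ p1) ⊗ (((p1⊥ ⅋ p1) ⊗ (p1⊥ ⅋ p1)) ⊗ (p1⊥ ⅋ p1)))
  [⅋]  ⊢ (p1⊥ ⅋ p1)
    [Ax]  ⊢ p1, p1⊥
  [⊗]  ⊢ (((p1⊥ ⅋ p1) ⊗ (p1⊥ ⅋ p1)) ⊗ (p1⊥ ⅋ p1))
    [⊗]  ⊢ ((p1⊥ ⅋ p1) ⊗ (p1⊥ ⅋ p1))
      [⅋]  ⊢ (p1⊥ ⅋ p1)
        [Ax]  ⊢ p1, p1⊥
      [⅋]  ⊢ (p1⊥ ⅋ p1)
        [Ax]  ⊢ p1, p1⊥
    [⅋]  ⊢ (p1⊥ ⅋ p1)
      [Ax]  ⊢ p1, p1⊥

Result: YES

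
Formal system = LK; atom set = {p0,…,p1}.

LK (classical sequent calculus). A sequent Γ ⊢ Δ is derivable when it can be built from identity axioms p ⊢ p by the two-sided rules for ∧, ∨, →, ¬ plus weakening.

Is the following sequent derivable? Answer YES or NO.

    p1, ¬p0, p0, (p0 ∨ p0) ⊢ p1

Proof tree:
[∨L] p1, ¬p0, p0, (p0 ∨ p0) ⊢ p1
  [WL] p0, ¬p0, p0 ⊢ 
    [¬L] p0, ¬p0 ⊢ 
      [Ax] p0 ⊢ p0
  [WL] p1, p0 ⊢ p1
    [Ax] p1 ⊢ p1

Result: YES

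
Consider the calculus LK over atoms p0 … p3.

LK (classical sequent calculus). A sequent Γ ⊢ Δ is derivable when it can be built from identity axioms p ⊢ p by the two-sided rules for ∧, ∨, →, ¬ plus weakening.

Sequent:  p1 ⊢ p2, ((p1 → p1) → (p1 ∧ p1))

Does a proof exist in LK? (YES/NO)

Derivation (root first):
[→R] p1 ⊢ p2, ((p1 → p1) → (p1 ∧ p1))
  [WR] p1, (p1 → p1) ⊢ (p1 ∧ p1), p2
    [∧R] p1, (p1 → p1) ⊢ (p1 ∧ p1)
      [→L] p1, (p1 → p1) ⊢ p1
        [Ax] p1 ⊢ p1
        [Ax] p1 ⊢ p1
      [→L] p1, (p1 → p1) ⊢ p1
        [Ax] p1 ⊢ p1
        [Ax] p1 ⊢ p1

Result: YES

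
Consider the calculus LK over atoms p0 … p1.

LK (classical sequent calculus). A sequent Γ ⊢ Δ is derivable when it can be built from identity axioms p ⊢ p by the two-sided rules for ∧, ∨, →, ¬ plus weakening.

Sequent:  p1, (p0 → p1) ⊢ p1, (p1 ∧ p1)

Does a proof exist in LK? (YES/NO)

Proof tree:
[→L] p1, (p0 → p1) ⊢ p1, (p1 ∧ p1)
  [WR] p1 ⊢ (p1 ∧ p1), p0
    [∧R] p1 ⊢ (p1 ∧ p1)
      [Ax] p1 ⊢ p1
      [Ax] p1 ⊢ p1
  [Ax] p1 ⊢ p1

Result: YES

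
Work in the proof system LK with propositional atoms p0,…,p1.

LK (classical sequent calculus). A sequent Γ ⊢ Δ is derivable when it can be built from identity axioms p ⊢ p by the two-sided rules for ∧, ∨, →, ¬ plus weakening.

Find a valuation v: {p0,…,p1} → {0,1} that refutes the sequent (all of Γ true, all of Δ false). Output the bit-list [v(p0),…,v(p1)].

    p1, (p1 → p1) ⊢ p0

Enumerate valuations to refute Γ ⊢ Δ:
  v=00: Γ:[p1=F, (p1 → p1)=T] Δ:[p0=F] refutes=False
  v=01: Γ:[p1=T, (p1 → p1)=T] Δ:[p0=F] refutes=True  ← countermodel

Result: [0, 1]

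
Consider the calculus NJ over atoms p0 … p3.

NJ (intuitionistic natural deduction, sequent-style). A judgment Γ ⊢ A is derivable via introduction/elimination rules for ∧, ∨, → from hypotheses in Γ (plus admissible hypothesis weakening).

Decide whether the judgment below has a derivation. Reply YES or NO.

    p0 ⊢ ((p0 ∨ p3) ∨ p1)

Derivation (root first):
[∨I₁] p0 ⊢ ((p0 ∨ p3) ∨ p1)
  [∨I₁] p0 ⊢ (p0 ∨ p3)
    [Ax] p0 ⊢ p0

Result: YES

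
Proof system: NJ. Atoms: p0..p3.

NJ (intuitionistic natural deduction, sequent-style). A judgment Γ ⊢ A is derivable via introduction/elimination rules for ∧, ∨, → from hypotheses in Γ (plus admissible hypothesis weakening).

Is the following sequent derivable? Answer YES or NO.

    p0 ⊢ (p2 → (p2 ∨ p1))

Derivation trace:
[→I] p0 ⊢ (p2 → (p2 ∨ p1))
  [Wk] p2, p0 ⊢ (p2 ∨ p1)
    [∨I₁] p2 ⊢ (p2 ∨ p1)
      [Ax] p2 ⊢ p2

Result: YES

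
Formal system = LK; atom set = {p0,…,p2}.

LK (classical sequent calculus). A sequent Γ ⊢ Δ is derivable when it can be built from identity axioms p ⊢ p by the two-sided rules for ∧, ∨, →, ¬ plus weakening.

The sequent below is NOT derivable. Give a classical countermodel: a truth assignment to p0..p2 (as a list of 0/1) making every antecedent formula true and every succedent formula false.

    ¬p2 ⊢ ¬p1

Truth-table refutation:
  v=000: Γ:[¬p2=T] Δ:[¬p1=T] refutes=False
  v=001: Γ:[¬p2=F] Δ:[¬p1=T] refutes=False
  v=010: Γ:[¬p2=T] Δ:[¬p1=F] refutes=True  ← countermodel

Result: [0, 1, 0]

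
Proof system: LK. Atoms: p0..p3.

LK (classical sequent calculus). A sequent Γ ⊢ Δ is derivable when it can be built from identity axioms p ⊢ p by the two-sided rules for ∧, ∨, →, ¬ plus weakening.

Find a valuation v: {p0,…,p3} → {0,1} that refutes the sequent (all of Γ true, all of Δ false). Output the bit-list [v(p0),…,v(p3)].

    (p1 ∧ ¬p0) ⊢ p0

Truth-table refutation:
  v=0000: Γ:[(p1 ∧ ¬p0)=F] Δ:[p0=F] refutes=False
  v=0001: Γ:[(p1 ∧ ¬p0)=F] Δ:[p0=F] refutes=False
  v=0010: Γ:[(p1 ∧ ¬p0)=F] Δ:[p0=F] refutes=False
  v=0011: Γ:[(p1 ∧ ¬p0)=F] Δ:[p0=F] refutes=False
  v=0100: Γ:[(p1 ∧ ¬p0)=T] Δ:[p0=F] refutes=True  ← countermodel

Result: [0, 1, 0, 0]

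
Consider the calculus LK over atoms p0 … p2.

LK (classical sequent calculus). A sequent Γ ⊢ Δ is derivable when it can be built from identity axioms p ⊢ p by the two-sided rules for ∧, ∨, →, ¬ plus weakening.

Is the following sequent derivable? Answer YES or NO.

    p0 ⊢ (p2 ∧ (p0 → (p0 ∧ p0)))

Truth-table refutation:
  v=000: Γ:[p0=F] Δ:[(p2 ∧ (p0 → (p0 ∧ p0)))=F] refutes=False
  v=001: Γ:[p0=F] Δ:[(p2 ∧ (p0 → (p0 ∧ p0)))=T] refutes=False
  v=010: Γ:[p0=F] Δ:[(p2 ∧ (p0 → (p0 ∧ p0)))=F] refutes=False
  v=011: Γ:[p0=F] Δ:[(p2 ∧ (p0 → (p0 ∧ p0)))=T] refutes=False
  v=100: Γ:[p0=T] Δ:[(p2 ∧ (p0 → (p0 ∧ p0)))=F] refutes=True  ← countermodel

Result: NO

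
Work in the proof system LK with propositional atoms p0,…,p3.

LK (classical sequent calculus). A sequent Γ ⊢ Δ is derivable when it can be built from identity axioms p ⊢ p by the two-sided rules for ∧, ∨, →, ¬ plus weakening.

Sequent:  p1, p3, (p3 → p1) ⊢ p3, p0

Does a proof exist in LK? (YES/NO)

Derivation (root first):
[WR] p1, p3, (p3 → p1) ⊢ p3, p0
  [→L] p1, p3, (p3 → p1) ⊢ p3
    [WL] p3, p1 ⊢ p3
      [Ax] p3 ⊢ p3
    [WL] p3, p1 ⊢ p3
      [Ax] p3 ⊢ p3

Result: YES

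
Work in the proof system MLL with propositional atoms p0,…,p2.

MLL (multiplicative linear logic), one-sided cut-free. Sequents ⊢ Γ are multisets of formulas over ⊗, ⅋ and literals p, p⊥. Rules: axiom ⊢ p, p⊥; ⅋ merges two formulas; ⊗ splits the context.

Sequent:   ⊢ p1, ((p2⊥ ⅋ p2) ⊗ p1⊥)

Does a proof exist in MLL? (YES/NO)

Derivation trace:
[⊗]  ⊢ p1, ((p2⊥ ⅋ p2) ⊗ p1⊥)
  [⅋]  ⊢ (p2⊥ ⅋ p2)
    [Ax]  ⊢ p2, p2⊥
  [Ax]  ⊢ p1, p1⊥

Result: YES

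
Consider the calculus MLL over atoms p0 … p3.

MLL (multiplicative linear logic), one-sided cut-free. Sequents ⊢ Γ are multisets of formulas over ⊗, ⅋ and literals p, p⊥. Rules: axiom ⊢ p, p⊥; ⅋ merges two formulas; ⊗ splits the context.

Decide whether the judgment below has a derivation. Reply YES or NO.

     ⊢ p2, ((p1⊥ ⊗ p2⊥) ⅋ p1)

Derivation (root first):
[⅋]  ⊢ p2, ((p1⊥ ⊗ p2⊥) ⅋ p1)
  [⊗]  ⊢ p1, p2, (p1⊥ ⊗ p2⊥)
    [Ax]  ⊢ p1, p1⊥
    [Ax]  ⊢ p2, p2⊥

Result: YES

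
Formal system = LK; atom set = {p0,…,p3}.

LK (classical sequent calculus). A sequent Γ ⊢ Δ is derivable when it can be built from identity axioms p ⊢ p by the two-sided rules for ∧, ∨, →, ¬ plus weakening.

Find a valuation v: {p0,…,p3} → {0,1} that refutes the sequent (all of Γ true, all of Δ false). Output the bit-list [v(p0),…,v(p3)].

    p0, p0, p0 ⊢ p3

Truth-table refutation:
  v=0000: Γ:[p0=F, p0=F, p0=F] Δ:[p3=F] refutes=False
  v=0001: Γ:[p0=F, p0=F, p0=F] Δ:[p3=T] refutes=False
  v=0010: Γ:[p0=F, p0=F, p0=F] Δ:[p3=F] refutes=False
  v=0011: Γ:[p0=F, p0=F, p0=F] Δ:[p3=T] refutes=False
  v=0100: Γ:[p0=F, p0=F, p0=F] Δ:[p3=F] refutes=False
  v=0101: Γ:[p0=F, p0=F, p0=F] Δ:[p3=T] refutes=False
  v=0110: Γ:[p0=F, p0=F, p0=F] Δ:[p3=F] refutes=False
  v=0111: Γ:[p0=F, p0=F, p0=F] Δ:[p3=T] refutes=False
  v=1000: Γ:[p0=T, p0=T, p0=T] Δ:[p3=F] refutes=True  ← countermodel

Result: [1, 0, 0, 0]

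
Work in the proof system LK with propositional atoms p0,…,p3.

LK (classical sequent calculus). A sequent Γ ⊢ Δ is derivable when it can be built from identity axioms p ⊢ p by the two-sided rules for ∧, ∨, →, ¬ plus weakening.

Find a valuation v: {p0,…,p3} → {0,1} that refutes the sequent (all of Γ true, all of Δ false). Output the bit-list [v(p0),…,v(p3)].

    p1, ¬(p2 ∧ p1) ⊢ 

Search for a countermodel by truth-table:
  v=0000: Γ:[p1=F, ¬(p2 ∧ p1)=T] Δ:[] refutes=False
  v=0001: Γ:[p1=F, ¬(p2 ∧ p1)=T] Δ:[] refutes=False
  v=0010: Γ:[p1=F, ¬(p2 ∧ p1)=T] Δ:[] refutes=False
  v=0011: Γ:[p1=F, ¬(p2 ∧ p1)=T] Δ:[] refutes=False
  v=0100: Γ:[p1=T, ¬(p2 ∧ p1)=T] Δ:[] refutes=True  ← countermodel

Result: [0, 1, 0, 0]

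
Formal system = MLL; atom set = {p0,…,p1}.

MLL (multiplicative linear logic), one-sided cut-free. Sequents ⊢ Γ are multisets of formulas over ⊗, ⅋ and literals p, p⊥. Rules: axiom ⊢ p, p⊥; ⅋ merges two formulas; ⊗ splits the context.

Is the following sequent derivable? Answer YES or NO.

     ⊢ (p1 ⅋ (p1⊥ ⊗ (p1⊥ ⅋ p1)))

Derivation (root first):
[⅋]  ⊢ (p1 ⅋ (p1⊥ ⊗ (p1⊥ ⅋ p1)))
  [⊗]  ⊢ p1, (p1⊥ ⊗ (p1⊥ ⅋ p1))
    [Ax]  ⊢ p1, p1⊥
    [⅋]  ⊢ (p1⊥ ⅋ p1)
      [Ax]  ⊢ p1, p1⊥

Result: YES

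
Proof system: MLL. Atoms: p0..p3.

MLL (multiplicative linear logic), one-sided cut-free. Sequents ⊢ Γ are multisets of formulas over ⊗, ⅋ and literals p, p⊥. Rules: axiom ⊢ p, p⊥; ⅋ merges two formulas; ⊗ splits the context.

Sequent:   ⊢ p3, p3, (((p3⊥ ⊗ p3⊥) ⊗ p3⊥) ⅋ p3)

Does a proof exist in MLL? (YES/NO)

Proof tree:
[⅋]  ⊢ p3, p3, (((p3⊥ ⊗ p3⊥) ⊗ p3⊥) ⅋ p3)
  [⊗]  ⊢ p3, p3, p3, ((p3⊥ ⊗ p3⊥) ⊗ p3⊥)
    [⊗]  ⊢ p3, p3, (p3⊥ ⊗ p3⊥)
      [Ax]  ⊢ p3, p3⊥
      [Ax]  ⊢ p3, p3⊥
    [Ax]  ⊢ p3, p3⊥

Result: YES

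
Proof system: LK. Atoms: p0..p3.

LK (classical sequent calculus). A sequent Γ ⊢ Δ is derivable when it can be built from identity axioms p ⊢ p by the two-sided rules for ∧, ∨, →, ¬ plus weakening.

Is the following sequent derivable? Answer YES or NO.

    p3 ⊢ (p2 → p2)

Derivation trace:
[WL] p3 ⊢ (p2 → p2)
  [→R]  ⊢ (p2 → p2)
    [Ax] p2 ⊢ p2

Result: YES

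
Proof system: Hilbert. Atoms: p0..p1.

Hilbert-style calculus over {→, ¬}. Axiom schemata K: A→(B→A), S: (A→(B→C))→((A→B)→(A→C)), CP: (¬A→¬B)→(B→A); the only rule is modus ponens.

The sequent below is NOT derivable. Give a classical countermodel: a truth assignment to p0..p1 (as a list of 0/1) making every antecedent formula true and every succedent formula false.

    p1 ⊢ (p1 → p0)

Search for a countermodel by truth-table:
  v=00: Γ:[p1=F] Δ:[(p1 → p0)=T] refutes=False
  v=01: Γ:[p1=T] Δ:[(p1 → p0)=F] refutes=True  ← countermodel

Result: [0, 1]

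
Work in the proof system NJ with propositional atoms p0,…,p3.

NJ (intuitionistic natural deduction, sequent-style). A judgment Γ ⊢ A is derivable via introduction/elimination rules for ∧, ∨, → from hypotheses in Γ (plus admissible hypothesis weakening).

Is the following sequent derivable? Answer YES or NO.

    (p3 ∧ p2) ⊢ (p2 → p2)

Derivation trace:
[Wk] (p3 ∧ p2) ⊢ (p2 → p2)
  [→I]  ⊢ (p2 → p2)
    [Ax] p2 ⊢ p2

Result: YES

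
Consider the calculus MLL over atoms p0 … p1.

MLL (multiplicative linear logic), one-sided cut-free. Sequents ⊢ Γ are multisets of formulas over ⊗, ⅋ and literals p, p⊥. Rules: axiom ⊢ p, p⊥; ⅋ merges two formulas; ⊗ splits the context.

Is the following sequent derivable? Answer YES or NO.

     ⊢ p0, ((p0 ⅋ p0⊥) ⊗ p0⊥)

Derivation (root first):
[⊗]  ⊢ p0, ((p0 ⅋ p0⊥) ⊗ p0⊥)
  [⅋]  ⊢ (p0 ⅋ p0⊥)
    [Ax]  ⊢ p0, p0⊥
  [Ax]  ⊢ p0, p0⊥

Result: YES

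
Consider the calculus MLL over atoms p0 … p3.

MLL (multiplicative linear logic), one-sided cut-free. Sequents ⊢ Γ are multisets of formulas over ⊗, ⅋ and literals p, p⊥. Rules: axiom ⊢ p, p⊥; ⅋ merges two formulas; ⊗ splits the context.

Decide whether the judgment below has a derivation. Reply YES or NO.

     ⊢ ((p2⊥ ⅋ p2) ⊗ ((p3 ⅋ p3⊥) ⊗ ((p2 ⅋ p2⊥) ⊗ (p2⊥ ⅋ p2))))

Derivation (root first):
[⊗]  ⊢ ((p2⊥ ⅋ p2) ⊗ ((p3 ⅋ p3⊥) ⊗ ((p2 ⅋ p2⊥) ⊗ (p2⊥ ⅋ p2))))
  [⅋]  ⊢ (p2⊥ ⅋ p2)
    [Ax]  ⊢ p2, p2⊥
  [⊗]  ⊢ ((p3 ⅋ p3⊥) ⊗ ((p2 ⅋ p2⊥) ⊗ (p2⊥ ⅋ p2)))
    [⅋]  ⊢ (p3 ⅋ p3⊥)
      [Ax]  ⊢ p3, p3⊥
    [⊗]  ⊢ ((p2 ⅋ p2⊥) ⊗ (p2⊥ ⅋ p2))
      [⅋]  ⊢ (p2 ⅋ p2⊥)
        [Ax]  ⊢ p2, p2⊥
      [⅋]  ⊢ (p2⊥ ⅋ p2)
        [Ax]  ⊢ p2, p2⊥

Result: YES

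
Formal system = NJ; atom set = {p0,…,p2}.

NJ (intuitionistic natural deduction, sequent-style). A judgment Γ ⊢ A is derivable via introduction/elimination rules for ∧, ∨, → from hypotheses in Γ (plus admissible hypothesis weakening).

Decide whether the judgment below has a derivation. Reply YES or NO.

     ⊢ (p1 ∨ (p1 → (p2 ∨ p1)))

Derivation trace:
[∨I₂]  ⊢ (p1 ∨ (p1 → (p2 ∨ p1)))
  [→I]  ⊢ (p1 → (p2 ∨ p1))
    [∨I₂] p1 ⊢ (p2 ∨ p1)
      [Ax] p1 ⊢ p1

Result: YES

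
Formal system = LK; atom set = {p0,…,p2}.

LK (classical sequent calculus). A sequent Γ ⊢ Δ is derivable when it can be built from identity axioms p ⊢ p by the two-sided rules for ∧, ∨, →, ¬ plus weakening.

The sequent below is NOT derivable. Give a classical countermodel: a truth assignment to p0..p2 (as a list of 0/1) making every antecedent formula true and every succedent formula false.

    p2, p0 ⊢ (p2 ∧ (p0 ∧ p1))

Truth-table refutation:
  v=000: Γ:[p2=F, p0=F] Δ:[(p2 ∧ (p0 ∧ p1))=F] refutes=False
  v=001: Γ:[p2=T, p0=F] Δ:[(p2 ∧ (p0 ∧ p1))=F] refutes=False
  v=010: Γ:[p2=F, p0=F] Δ:[(p2 ∧ (p0 ∧ p1))=F] refutes=False
  v=011: Γ:[p2=T, p0=F] Δ:[(p2 ∧ (p0 ∧ p1))=F] refutes=False
  v=100: Γ:[p2=F, p0=T] Δ:[(p2 ∧ (p0 ∧ p1))=F] refutes=False
  v=101: Γ:[p2=T, p0=T] Δ:[(p2 ∧ (p0 ∧ p1))=F] refutes=True  ← countermodel

Result: [1, 0, 1]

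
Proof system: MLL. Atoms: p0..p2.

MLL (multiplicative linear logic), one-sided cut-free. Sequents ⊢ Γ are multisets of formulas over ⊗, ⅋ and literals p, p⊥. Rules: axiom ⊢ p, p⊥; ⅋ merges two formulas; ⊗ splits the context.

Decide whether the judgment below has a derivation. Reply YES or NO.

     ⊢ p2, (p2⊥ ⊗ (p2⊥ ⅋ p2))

Derivation (root first):
[⊗]  ⊢ p2, (p2⊥ ⊗ (p2⊥ ⅋ p2))
  [Ax]  ⊢ p2, p2⊥
  [⅋]  ⊢ (p2⊥ ⅋ p2)
    [Ax]  ⊢ p2, p2⊥

Result: YES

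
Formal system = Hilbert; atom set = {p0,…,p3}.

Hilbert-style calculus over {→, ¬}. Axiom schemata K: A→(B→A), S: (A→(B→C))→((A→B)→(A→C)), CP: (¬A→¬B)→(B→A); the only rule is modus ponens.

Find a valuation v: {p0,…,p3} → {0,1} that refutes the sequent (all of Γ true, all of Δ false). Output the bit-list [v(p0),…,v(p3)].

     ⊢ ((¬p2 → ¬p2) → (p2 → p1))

Enumerate valuations to refute Γ ⊢ Δ:
  v=0000: Γ:[] Δ:[((¬p2 → ¬p2) → (p2 → p1))=T] refutes=False
  v=0001: Γ:[] Δ:[((¬p2 → ¬p2) → (p2 → p1))=T] refutes=False
  v=0010: Γ:[] Δ:[((¬p2 → ¬p2) → (p2 → p1))=F] refutes=True  ← countermodel

Result: [0, 0, 1, 0]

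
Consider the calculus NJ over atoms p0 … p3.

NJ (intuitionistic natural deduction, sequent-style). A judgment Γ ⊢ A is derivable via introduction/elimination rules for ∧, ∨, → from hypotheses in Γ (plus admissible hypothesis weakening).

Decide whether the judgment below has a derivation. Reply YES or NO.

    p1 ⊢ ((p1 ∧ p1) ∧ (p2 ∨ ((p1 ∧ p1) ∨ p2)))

Proof tree:
[∧I] p1 ⊢ ((p1 ∧ p1) ∧ (p2 ∨ ((p1 ∧ p1) ∨ p2)))
  [∧I] p1 ⊢ (p1 ∧ p1)
    [Ax] p1 ⊢ p1
    [Ax] p1 ⊢ p1
  [∨I₂] p1 ⊢ (p2 ∨ ((p1 ∧ p1) ∨ p2))
    [∨I₁] p1 ⊢ ((p1 ∧ p1) ∨ p2)
      [∧I] p1 ⊢ (p1 ∧ p1)
        [Ax] p1 ⊢ p1
        [Ax] p1 ⊢ p1

Result: YES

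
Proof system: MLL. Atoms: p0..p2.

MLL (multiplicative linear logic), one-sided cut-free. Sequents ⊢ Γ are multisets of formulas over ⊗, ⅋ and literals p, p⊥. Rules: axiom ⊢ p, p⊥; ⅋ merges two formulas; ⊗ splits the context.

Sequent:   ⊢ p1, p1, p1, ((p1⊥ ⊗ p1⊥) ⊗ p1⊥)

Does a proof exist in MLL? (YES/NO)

Proof tree:
[⊗]  ⊢ p1, p1, p1, ((p1⊥ ⊗ p1⊥) ⊗ p1⊥)
  [⊗]  ⊢ p1, p1, (p1⊥ ⊗ p1⊥)
    [Ax]  ⊢ p1, p1⊥
    [Ax]  ⊢ p1, p1⊥
  [Ax]  ⊢ p1, p1⊥

Result: YES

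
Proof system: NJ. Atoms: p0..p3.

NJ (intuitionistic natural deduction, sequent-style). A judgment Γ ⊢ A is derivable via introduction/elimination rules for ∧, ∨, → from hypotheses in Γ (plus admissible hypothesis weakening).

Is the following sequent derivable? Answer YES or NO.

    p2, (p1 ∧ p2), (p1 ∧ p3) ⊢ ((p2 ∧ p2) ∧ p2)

Proof tree:
[Wk] p2, (p1 ∧ p2), (p1 ∧ p3) ⊢ ((p2 ∧ p2) ∧ p2)
  [∧I] p2, (p1 ∧ p2) ⊢ ((p2 ∧ p2) ∧ p2)
    [Wk] p2, (p1 ∧ p2) ⊢ (p2 ∧ p2)
      [∧I] p2 ⊢ (p2 ∧ p2)
        [Ax] p2 ⊢ p2
        [Ax] p2 ⊢ p2
    [Ax] p2 ⊢ p2

Result: YES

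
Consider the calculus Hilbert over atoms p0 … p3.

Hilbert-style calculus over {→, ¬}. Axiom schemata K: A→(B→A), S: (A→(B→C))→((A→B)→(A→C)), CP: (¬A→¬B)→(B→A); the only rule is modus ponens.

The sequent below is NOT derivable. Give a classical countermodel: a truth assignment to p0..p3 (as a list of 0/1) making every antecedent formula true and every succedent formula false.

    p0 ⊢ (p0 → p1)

Enumerate valuations to refute Γ ⊢ Δ:
  v=0000: Γ:[p0=F] Δ:[(p0 → p1)=T] refutes=False
  v=0001: Γ:[p0=F] Δ:[(p0 → p1)=T] refutes=False
  v=0010: Γ:[p0=F] Δ:[(p0 → p1)=T] refutes=False
  v=0011: Γ:[p0=F] Δ:[(p0 → p1)=T] refutes=False
  v=0100: Γ:[p0=F] Δ:[(p0 → p1)=T] refutes=False
  v=0101: Γ:[p0=F] Δ:[(p0 → p1)=T] refutes=False
  v=0110: Γ:[p0=F] Δ:[(p0 → p1)=T] refutes=False
  v=0111: Γ:[p0=F] Δ:[(p0 → p1)=T] refutes=False
  v=1000: Γ:[p0=T] Δ:[(p0 → p1)=F] refutes=True  ← countermodel

Result: [1, 0, 0, 0]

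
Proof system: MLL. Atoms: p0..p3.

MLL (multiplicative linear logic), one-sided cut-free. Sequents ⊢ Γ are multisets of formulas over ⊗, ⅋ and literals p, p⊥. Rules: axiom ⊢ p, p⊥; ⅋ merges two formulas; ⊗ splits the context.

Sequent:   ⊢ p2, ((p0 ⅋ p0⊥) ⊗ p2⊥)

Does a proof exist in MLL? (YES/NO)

Proof tree:
[⊗]  ⊢ p2, ((p0 ⅋ p0⊥) ⊗ p2⊥)
  [⅋]  ⊢ (p0 ⅋ p0⊥)
    [Ax]  ⊢ p0, p0⊥
  [Ax]  ⊢ p2, p2⊥

Result: YES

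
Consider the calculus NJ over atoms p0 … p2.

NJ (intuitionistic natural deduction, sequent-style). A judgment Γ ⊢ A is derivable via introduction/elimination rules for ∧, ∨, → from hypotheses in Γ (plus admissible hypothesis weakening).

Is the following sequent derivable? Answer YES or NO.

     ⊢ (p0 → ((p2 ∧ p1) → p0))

Derivation trace:
[→I]  ⊢ (p0 → ((p2 ∧ p1) → p0))
  [→I] p0 ⊢ ((p2 ∧ p1) → p0)
    [Wk] p0, (p2 ∧ p1) ⊢ p0
      [Ax] p0 ⊢ p0

Result: YES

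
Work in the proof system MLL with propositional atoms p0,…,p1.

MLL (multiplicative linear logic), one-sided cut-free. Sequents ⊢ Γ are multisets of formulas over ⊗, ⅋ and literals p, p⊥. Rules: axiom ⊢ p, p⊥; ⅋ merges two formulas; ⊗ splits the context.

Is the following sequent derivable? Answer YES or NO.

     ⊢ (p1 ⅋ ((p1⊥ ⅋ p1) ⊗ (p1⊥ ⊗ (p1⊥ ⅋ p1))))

Proof tree:
[⅋]  ⊢ (p1 ⅋ ((p1⊥ ⅋ p1) ⊗ (p1⊥ ⊗ (p1⊥ ⅋ p1))))
  [⊗]  ⊢ p1, ((p1⊥ ⅋ p1) ⊗ (p1⊥ ⊗ (p1⊥ ⅋ p1)))
    [⅋]  ⊢ (p1⊥ ⅋ p1)
      [Ax]  ⊢ p1, p1⊥
    [⊗]  ⊢ p1, (p1⊥ ⊗ (p1⊥ ⅋ p1))
      [Ax]  ⊢ p1, p1⊥
      [⅋]  ⊢ (p1⊥ ⅋ p1)
        [Ax]  ⊢ p1, p1⊥

Result: YES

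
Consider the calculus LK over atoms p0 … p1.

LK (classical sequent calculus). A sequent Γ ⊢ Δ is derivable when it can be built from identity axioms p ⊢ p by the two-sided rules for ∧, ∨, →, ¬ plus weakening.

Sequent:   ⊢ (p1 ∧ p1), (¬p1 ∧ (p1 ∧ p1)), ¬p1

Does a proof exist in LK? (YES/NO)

Derivation (root first):
[¬R]  ⊢ (p1 ∧ p1), (¬p1 ∧ (p1 ∧ p1)), ¬p1
  [∧R] p1 ⊢ (p1 ∧ p1), (¬p1 ∧ (p1 ∧ p1))
    [¬R]  ⊢ (p1 ∧ p1), ¬p1
      [∧R] p1 ⊢ (p1 ∧ p1)
        [Ax] p1 ⊢ p1
        [Ax] p1 ⊢ p1
    [∧R] p1 ⊢ (p1 ∧ p1)
      [Ax] p1 ⊢ p1
      [Ax] p1 ⊢ p1

Result: YES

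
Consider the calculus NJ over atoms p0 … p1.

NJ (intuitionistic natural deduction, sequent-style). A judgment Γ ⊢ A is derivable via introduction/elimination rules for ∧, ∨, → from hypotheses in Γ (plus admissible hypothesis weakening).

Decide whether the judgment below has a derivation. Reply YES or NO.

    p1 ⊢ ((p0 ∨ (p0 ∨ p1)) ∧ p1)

Derivation trace:
[∧I] p1 ⊢ ((p0 ∨ (p0 ∨ p1)) ∧ p1)
  [∨I₂] p1, p1 ⊢ (p0 ∨ (p0 ∨ p1))
    [∨I₂] p1, p1 ⊢ (p0 ∨ p1)
      [Wk] p1, p1 ⊢ p1
        [Ax] p1 ⊢ p1
  [Ax] p1 ⊢ p1

Result: YES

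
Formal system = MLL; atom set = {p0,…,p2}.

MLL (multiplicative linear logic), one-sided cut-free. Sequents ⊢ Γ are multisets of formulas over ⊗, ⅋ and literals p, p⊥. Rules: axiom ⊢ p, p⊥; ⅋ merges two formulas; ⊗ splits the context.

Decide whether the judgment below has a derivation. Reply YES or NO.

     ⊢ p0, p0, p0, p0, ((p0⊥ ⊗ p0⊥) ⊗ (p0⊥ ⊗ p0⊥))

Proof tree:
[⊗]  ⊢ p0, p0, p0, p0, ((p0⊥ ⊗ p0⊥) ⊗ (p0⊥ ⊗ p0⊥))
  [⊗]  ⊢ p0, p0, (p0⊥ ⊗ p0⊥)
    [Ax]  ⊢ p0, p0⊥
    [Ax]  ⊢ p0, p0⊥
  [⊗]  ⊢ p0, p0, (p0⊥ ⊗ p0⊥)
    [Ax]  ⊢ p0, p0⊥
    [Ax]  ⊢ p0, p0⊥

Result: YES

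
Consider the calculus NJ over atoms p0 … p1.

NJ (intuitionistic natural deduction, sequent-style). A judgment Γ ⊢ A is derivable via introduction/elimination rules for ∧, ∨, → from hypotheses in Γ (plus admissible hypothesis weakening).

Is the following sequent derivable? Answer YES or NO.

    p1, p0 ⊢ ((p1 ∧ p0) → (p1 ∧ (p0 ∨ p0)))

Derivation trace:
[→I] p1, p0 ⊢ ((p1 ∧ p0) → (p1 ∧ (p0 ∨ p0)))
  [∧I] p1, (p1 ∧ p0), p0 ⊢ (p1 ∧ (p0 ∨ p0))
    [Ax] p1 ⊢ p1
    [∨I₂] p0, (p1 ∧ p0) ⊢ (p0 ∨ p0)
      [Wk] p0, (p1 ∧ p0) ⊢ p0
        [Ax] p0 ⊢ p0

Result: YES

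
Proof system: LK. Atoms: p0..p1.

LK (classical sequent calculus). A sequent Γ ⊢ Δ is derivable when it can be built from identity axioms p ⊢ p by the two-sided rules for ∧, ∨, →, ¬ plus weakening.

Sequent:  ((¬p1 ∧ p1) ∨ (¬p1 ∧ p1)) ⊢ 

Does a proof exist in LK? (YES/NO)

Derivation (root first):
[∨L] ((¬p1 ∧ p1) ∨ (¬p1 ∧ p1)) ⊢ 
  [∧L] (¬p1 ∧ p1) ⊢ 
    [¬L] p1, ¬p1 ⊢ 
      [Ax] p1 ⊢ p1
  [∧L] (¬p1 ∧ p1) ⊢ 
    [¬L] p1, ¬p1 ⊢ 
      [Ax] p1 ⊢ p1

Result: YES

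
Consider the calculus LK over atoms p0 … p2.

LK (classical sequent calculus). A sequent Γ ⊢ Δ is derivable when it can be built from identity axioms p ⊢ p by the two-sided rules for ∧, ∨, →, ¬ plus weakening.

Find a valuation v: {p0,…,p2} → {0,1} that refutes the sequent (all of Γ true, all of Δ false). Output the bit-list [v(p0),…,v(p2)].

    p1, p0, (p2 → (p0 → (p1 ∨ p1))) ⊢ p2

Enumerate valuations to refute Γ ⊢ Δ:
  v=000: Γ:[p1=F, p0=F, (p2 → (p0 → (p1 ∨ p1)))=T] Δ:[p2=F] refutes=False
  v=001: Γ:[p1=F, p0=F, (p2 → (p0 → (p1 ∨ p1)))=T] Δ:[p2=T] refutes=False
  v=010: Γ:[p1=T, p0=F, (p2 → (p0 → (p1 ∨ p1)))=T] Δ:[p2=F] refutes=False
  v=011: Γ:[p1=T, p0=F, (p2 → (p0 → (p1 ∨ p1)))=T] Δ:[p2=T] refutes=False
  v=100: Γ:[p1=F, p0=T, (p2 → (p0 → (p1 ∨ p1)))=T] Δ:[p2=F] refutes=False
  v=101: Γ:[p1=F, p0=T, (p2 → (p0 → (p1 ∨ p1)))=F] Δ:[p2=T] refutes=False
  v=110: Γ:[p1=T, p0=T, (p2 → (p0 → (p1 ∨ p1)))=T] Δ:[p2=F] refutes=True  ← countermodel

Result: [1, 1, 0]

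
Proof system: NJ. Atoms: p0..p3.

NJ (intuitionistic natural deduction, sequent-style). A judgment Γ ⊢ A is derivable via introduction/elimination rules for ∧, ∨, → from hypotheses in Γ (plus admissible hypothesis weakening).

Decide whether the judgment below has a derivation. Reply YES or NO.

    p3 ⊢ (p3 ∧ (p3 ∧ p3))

Derivation (root first):
[∧I] p3 ⊢ (p3 ∧ (p3 ∧ p3))
  [Ax] p3 ⊢ p3
  [∧I] p3 ⊢ (p3 ∧ p3)
    [Ax] p3 ⊢ p3
    [Ax] p3 ⊢ p3

Result: YES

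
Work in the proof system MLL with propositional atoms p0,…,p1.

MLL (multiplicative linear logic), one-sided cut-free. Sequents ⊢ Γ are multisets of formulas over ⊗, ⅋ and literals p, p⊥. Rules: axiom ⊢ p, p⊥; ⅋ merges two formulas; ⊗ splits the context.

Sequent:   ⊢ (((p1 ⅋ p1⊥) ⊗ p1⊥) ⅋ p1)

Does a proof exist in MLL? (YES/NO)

Derivation (root first):
[⅋]  ⊢ (((p1 ⅋ p1⊥) ⊗ p1⊥) ⅋ p1)
  [⊗]  ⊢ p1, ((p1 ⅋ p1⊥) ⊗ p1⊥)
    [⅋]  ⊢ (p1 ⅋ p1⊥)
      [Ax]  ⊢ p1, p1⊥
    [Ax]  ⊢ p1, p1⊥

Result: YES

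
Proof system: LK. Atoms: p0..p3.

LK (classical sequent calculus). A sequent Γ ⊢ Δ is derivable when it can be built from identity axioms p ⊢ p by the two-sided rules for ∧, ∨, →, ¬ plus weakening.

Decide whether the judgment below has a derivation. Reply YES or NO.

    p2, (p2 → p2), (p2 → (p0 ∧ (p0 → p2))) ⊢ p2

Proof tree:
[→L] p2, (p2 → p2), (p2 → (p0 ∧ (p0 → p2))) ⊢ p2
  [→L] p2, (p2 → p2) ⊢ p2
    [WR] p2 ⊢ p2, p2
      [Ax] p2 ⊢ p2
    [Ax] p2 ⊢ p2
  [∧L] (p0 ∧ (p0 → p2)) ⊢ p2
    [→L] p0, (p0 → p2) ⊢ p2
      [Ax] p0 ⊢ p0
      [Ax] p2 ⊢ p2

Result: YES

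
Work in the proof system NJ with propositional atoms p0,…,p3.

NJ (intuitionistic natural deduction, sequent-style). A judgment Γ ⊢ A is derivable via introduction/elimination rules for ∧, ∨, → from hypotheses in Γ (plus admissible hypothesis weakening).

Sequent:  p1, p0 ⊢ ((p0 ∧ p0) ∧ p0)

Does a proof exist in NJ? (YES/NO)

Proof tree:
[∧I] p1, p0 ⊢ ((p0 ∧ p0) ∧ p0)
  [∧I] p1, p0 ⊢ (p0 ∧ p0)
    [Ax] p0 ⊢ p0
    [Wk] p0, p1 ⊢ p0
      [Ax] p0 ⊢ p0
  [Ax] p0 ⊢ p0

Result: YES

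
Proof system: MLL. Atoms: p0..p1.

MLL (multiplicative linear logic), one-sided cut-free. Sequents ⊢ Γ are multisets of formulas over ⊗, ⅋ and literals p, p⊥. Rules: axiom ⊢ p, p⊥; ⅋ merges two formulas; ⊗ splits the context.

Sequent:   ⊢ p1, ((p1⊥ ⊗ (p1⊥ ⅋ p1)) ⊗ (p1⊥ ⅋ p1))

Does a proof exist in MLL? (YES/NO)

Proof tree:
[⊗]  ⊢ p1, ((p1⊥ ⊗ (p1⊥ ⅋ p1)) ⊗ (p1⊥ ⅋ p1))
  [⊗]  ⊢ p1, (p1⊥ ⊗ (p1⊥ ⅋ p1))
    [Ax]  ⊢ p1, p1⊥
    [⅋]  ⊢ (p1⊥ ⅋ p1)
      [Ax]  ⊢ p1, p1⊥
  [⅋]  ⊢ (p1⊥ ⅋ p1)
    [Ax]  ⊢ p1, p1⊥

Result: YES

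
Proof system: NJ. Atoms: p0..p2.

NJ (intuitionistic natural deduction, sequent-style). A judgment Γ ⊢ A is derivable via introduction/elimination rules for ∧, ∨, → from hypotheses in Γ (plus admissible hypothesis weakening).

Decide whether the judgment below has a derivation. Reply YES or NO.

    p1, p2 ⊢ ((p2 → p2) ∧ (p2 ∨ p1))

Derivation trace:
[∧I] p1, p2 ⊢ ((p2 → p2) ∧ (p2 ∨ p1))
  [→I]  ⊢ (p2 → p2)
    [Ax] p2 ⊢ p2
  [Wk] p1, p2 ⊢ (p2 ∨ p1)
    [∨I₂] p1 ⊢ (p2 ∨ p1)
      [Ax] p1 ⊢ p1

Result: YES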